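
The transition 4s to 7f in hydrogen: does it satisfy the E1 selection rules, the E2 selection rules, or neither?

neither

Δl = 3 − 0 = +3; l_i + l_f = 3.
E1 (Δl = ±1): not satisfied.
E2 (Δl = 0,±2, l_i+l_f ≥ 2): not satisfied.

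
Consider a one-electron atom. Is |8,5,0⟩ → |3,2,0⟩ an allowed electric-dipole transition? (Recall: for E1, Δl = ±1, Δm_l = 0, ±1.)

forbidden

l: 5 → 2 (Δl = -3). Δl = ±1 fails.
m_l: 0 → 0 (Δm_l = +0). |Δm_l| ≤ 1 passes.
The transition is electric-dipole forbidden.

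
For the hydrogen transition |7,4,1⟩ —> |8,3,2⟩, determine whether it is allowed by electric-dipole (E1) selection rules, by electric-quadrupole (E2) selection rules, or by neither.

Δl = 3 − 4 = -1; l_i + l_f = 7.
Δm_l = +1.
E1 (Δl = ±1, |Δm_l| ≤ 1): satisfied.
E2 (Δl = 0,±2, l_i+l_f ≥ 2, |Δm_l| ≤ 2): not satisfied.

E1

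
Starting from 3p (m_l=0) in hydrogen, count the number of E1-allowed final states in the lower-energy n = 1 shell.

1

E1 requires Δl = ±1, so l_f ∈ {0, 2}; with 0 ≤ l_f ≤ n_f−1 = 0, the allowed l_f values are {0}.
For l_f = 0: m_f ∈ {m_i−1, m_i, m_i+1} ∩ [−0, 0] = {0} → 1 state.
Total: 1.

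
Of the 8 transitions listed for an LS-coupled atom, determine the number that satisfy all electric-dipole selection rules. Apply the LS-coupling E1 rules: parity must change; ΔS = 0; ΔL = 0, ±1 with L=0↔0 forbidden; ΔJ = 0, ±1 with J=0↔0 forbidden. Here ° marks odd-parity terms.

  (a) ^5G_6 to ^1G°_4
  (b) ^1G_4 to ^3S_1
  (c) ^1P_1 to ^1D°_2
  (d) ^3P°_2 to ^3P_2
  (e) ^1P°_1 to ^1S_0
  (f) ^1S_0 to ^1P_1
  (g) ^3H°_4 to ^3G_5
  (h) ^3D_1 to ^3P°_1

5

(a) forbidden (ΔS, ΔJ fail)
(b) forbidden (parity, ΔS, ΔL, ΔJ fail)
(c) allowed
(d) allowed
(e) allowed
(f) forbidden (parity fails)
(g) allowed
(h) allowed
Total allowed: 5 of 8.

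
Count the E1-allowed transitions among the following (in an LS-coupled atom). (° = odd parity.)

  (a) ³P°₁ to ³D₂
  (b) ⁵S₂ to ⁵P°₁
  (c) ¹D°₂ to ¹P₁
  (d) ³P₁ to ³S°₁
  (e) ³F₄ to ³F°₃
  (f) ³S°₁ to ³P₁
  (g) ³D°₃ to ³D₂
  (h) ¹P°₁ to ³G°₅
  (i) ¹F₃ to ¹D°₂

8

(a) allowed
(b) allowed
(c) allowed
(d) allowed
(e) allowed
(f) allowed
(g) allowed
(h) forbidden (parity, ΔS, ΔL, ΔJ fail)
(i) allowed
Total allowed: 8 of 9.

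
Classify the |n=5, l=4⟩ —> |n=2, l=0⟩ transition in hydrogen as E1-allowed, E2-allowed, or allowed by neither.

Δl = 0 − 4 = -4; l_i + l_f = 4.
E1 (Δl = ±1): not satisfied.
E2 (Δl = 0,±2, l_i+l_f ≥ 2): not satisfied.

neither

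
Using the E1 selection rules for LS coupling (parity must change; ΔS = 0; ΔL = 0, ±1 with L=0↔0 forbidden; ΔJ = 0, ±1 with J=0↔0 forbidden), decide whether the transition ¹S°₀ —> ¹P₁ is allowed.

Initial level: S=0, L=0, J=0, parity odd. Final level: S=0, L=1, J=1, parity even.
Parity must change: odd → even — ✓.
ΔJ = 0, ±1 (not J=0↔0): J: 0 → 1, ΔJ = +1 — ✓.
ΔL = 0, ±1 (not L=0↔0): L: 0 → 1, ΔL = +1 — ✓.
ΔS = 0: S: 0 → 0 — ✓.
All four E1 rules are satisfied.

allowed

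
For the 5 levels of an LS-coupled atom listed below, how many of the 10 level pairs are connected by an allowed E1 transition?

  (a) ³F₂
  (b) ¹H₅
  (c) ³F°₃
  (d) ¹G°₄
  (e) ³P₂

(a)–(b): forbidden (parity, ΔS, ΔL, ΔJ).
(a)–(c): allowed.
(a)–(d): forbidden (ΔS, ΔJ).
(a)–(e): forbidden (parity, ΔL).
(b)–(c): forbidden (ΔS, ΔL, ΔJ).
(b)–(d): allowed.
(b)–(e): forbidden (parity, ΔS, ΔL, ΔJ).
(c)–(d): forbidden (parity, ΔS).
(c)–(e): forbidden (ΔL).
(d)–(e): forbidden (ΔS, ΔL, ΔJ).
Allowed pairs: 2 of 10.

2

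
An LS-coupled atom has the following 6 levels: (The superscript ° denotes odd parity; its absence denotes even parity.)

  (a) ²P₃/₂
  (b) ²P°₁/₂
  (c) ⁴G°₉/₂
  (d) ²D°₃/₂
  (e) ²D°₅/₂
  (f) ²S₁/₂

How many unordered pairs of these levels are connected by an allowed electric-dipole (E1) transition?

(a)–(b): allowed.
(a)–(c): forbidden (ΔS, ΔL, ΔJ).
(a)–(d): allowed.
(a)–(e): allowed.
(a)–(f): forbidden (parity).
(b)–(c): forbidden (parity, ΔS, ΔL, ΔJ).
(b)–(d): forbidden (parity).
(b)–(e): forbidden (parity, ΔJ).
(b)–(f): allowed.
(c)–(d): forbidden (parity, ΔS, ΔL, ΔJ).
(c)–(e): forbidden (parity, ΔS, ΔL, ΔJ).
(c)–(f): forbidden (ΔS, ΔL, ΔJ).
(d)–(e): forbidden (parity).
(d)–(f): forbidden (ΔL).
(e)–(f): forbidden (ΔL, ΔJ).
Allowed pairs: 4 of 15.

4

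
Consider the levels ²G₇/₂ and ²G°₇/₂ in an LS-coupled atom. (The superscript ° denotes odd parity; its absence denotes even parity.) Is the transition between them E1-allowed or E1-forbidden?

Initial level: S=1/2, L=4, J=7/2, parity even. Final level: S=1/2, L=4, J=7/2, parity odd.
Parity must change: even → odd — ✓.
ΔS = 0: S: 1/2 → 1/2 — ✓.
ΔL = 0, ±1 (not L=0↔0): L: 4 → 4, ΔL = +0 — ✓.
ΔJ = 0, ±1 (not J=0↔0): J: 7/2 → 7/2, ΔJ = +0 — ✓.
All four E1 rules are satisfied.

allowed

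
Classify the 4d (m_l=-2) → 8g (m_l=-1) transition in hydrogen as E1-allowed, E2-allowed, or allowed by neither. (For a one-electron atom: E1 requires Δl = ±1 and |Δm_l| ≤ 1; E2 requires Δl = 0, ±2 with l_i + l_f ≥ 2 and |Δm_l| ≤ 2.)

E2

Δl = 4 − 2 = +2; l_i + l_f = 6.
Δm_l = +1.
E1 (Δl = ±1, |Δm_l| ≤ 1): not satisfied.
E2 (Δl = 0,±2, l_i+l_f ≥ 2, |Δm_l| ≤ 2): satisfied.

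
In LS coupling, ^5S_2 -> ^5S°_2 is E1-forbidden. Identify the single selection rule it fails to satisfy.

the L=0 ↔ L=0 exclusion

Parity must change: even → odd — passes.
ΔS = 0: S: 2 → 2 — passes.
ΔL = 0, ±1 (not L=0↔0): L: 0 → 0, ΔL = +0 — fails.
ΔJ = 0, ±1 (not J=0↔0): J: 2 → 2, ΔJ = +0 — passes.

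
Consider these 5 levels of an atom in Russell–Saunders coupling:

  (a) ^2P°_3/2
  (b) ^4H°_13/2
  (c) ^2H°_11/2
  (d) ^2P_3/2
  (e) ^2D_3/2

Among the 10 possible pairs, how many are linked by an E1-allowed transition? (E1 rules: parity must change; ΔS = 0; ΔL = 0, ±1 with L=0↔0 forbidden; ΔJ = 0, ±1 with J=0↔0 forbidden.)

2

(a)–(b): forbidden (parity, ΔS, ΔL, ΔJ).
(a)–(c): forbidden (parity, ΔL, ΔJ).
(a)–(d): allowed.
(a)–(e): allowed.
(b)–(c): forbidden (parity, ΔS).
(b)–(d): forbidden (ΔS, ΔL, ΔJ).
(b)–(e): forbidden (ΔS, ΔL, ΔJ).
(c)–(d): forbidden (ΔL, ΔJ).
(c)–(e): forbidden (ΔL, ΔJ).
(d)–(e): forbidden (parity).
Allowed pairs: 2 of 10.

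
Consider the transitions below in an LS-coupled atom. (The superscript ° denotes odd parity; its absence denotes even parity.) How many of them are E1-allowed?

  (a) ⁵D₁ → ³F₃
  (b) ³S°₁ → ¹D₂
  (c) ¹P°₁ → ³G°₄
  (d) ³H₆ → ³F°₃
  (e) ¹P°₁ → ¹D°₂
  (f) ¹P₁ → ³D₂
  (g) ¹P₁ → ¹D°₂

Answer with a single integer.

(a) forbidden (parity, ΔS, ΔJ fail)
(b) forbidden (ΔS, ΔL fail)
(c) forbidden (parity, ΔS, ΔL, ΔJ fail)
(d) forbidden (ΔL, ΔJ fail)
(e) forbidden (parity fails)
(f) forbidden (parity, ΔS fail)
(g) allowed
Total allowed: 1 of 7.

1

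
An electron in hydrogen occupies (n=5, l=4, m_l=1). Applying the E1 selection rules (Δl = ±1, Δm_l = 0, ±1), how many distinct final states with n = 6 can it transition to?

6

E1 requires Δl = ±1, so l_f ∈ {3, 5}; with 0 ≤ l_f ≤ n_f−1 = 5, the allowed l_f values are {3, 5}.
For l_f = 3: m_f ∈ {m_i−1, m_i, m_i+1} ∩ [−3, 3] = {0, 1, 2} → 3 states.
For l_f = 5: m_f ∈ {m_i−1, m_i, m_i+1} ∩ [−5, 5] = {0, 1, 2} → 3 states.
Total: 6.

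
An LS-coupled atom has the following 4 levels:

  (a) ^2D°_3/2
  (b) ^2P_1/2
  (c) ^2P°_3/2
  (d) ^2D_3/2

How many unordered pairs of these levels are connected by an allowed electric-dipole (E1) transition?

(a)–(b): allowed.
(a)–(c): forbidden (parity).
(a)–(d): allowed.
(b)–(c): allowed.
(b)–(d): forbidden (parity).
(c)–(d): allowed.
Allowed pairs: 4 of 6.

4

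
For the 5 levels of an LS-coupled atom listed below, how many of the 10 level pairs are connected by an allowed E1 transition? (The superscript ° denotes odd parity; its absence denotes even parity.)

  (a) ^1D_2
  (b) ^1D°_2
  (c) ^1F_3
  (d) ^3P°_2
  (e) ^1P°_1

3

(a)–(b): allowed.
(a)–(c): forbidden (parity).
(a)–(d): forbidden (ΔS).
(a)–(e): allowed.
(b)–(c): allowed.
(b)–(d): forbidden (parity, ΔS).
(b)–(e): forbidden (parity).
(c)–(d): forbidden (ΔS, ΔL).
(c)–(e): forbidden (ΔL, ΔJ).
(d)–(e): forbidden (parity, ΔS).
Allowed pairs: 3 of 10.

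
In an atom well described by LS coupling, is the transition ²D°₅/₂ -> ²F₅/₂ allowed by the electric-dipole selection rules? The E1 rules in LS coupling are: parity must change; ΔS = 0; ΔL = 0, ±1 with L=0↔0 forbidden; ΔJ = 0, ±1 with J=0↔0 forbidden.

ΔS = 0: S: 1/2 → 1/2 — ok.
Parity must change: odd → even — ok.
ΔL = 0, ±1 (not L=0↔0): L: 2 → 3, ΔL = +1 — ok.
ΔJ = 0, ±1 (not J=0↔0): J: 5/2 → 5/2, ΔJ = +0 — ok.
All four E1 rules are satisfied.

allowed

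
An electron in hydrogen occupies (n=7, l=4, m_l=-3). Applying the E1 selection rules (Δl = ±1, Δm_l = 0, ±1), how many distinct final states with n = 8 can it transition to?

E1 requires Δl = ±1, so l_f ∈ {3, 5}; with 0 ≤ l_f ≤ n_f−1 = 7, the allowed l_f values are {3, 5}.
For l_f = 3: m_f ∈ {m_i−1, m_i, m_i+1} ∩ [−3, 3] = {-3, -2} → 2 states.
For l_f = 5: m_f ∈ {m_i−1, m_i, m_i+1} ∩ [−5, 5] = {-4, -3, -2} → 3 states.
Total: 5.

5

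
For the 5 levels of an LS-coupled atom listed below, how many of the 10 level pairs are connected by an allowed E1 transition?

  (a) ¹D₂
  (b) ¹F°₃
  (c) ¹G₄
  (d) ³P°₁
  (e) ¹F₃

(a)–(b): allowed.
(a)–(c): forbidden (parity, ΔL, ΔJ).
(a)–(d): forbidden (ΔS).
(a)–(e): forbidden (parity).
(b)–(c): allowed.
(b)–(d): forbidden (parity, ΔS, ΔL, ΔJ).
(b)–(e): allowed.
(c)–(d): forbidden (ΔS, ΔL, ΔJ).
(c)–(e): forbidden (parity).
(d)–(e): forbidden (ΔS, ΔL, ΔJ).
Allowed pairs: 3 of 10.

3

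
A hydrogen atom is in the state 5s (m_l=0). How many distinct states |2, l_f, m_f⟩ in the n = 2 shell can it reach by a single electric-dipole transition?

3

E1 requires Δl = ±1, so l_f ∈ {-1, 1}; with 0 ≤ l_f ≤ n_f−1 = 1, the allowed l_f values are {1}.
For l_f = 1: m_f ∈ {m_i−1, m_i, m_i+1} ∩ [−1, 1] = {-1, 0, 1} → 3 states.
Total: 3.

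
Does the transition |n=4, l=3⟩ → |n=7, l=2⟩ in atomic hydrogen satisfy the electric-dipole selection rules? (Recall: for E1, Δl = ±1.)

allowed

Δl = 2 − 3 = -1; the E1 rule Δl = ±1 is ok.
All E1 selection rules are satisfied.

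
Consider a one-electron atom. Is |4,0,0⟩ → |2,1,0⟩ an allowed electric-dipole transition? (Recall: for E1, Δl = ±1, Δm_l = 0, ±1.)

allowed

l: 0 → 1 (Δl = +1). Δl = ±1 satisfied.
Δm_l = 0 − (0) = +0. E1 requires Δm_l = 0, ±1: satisfied.
All E1 selection rules are satisfied.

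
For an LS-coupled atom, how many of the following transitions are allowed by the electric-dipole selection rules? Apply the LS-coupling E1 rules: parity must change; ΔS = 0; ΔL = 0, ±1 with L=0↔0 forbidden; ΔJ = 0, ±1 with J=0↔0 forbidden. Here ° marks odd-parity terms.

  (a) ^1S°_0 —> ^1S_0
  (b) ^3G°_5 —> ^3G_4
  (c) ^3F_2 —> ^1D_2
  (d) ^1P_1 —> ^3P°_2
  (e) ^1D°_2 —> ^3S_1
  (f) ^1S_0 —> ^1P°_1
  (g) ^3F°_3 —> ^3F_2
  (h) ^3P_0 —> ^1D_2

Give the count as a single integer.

3

(a) forbidden (ΔL, ΔJ fail)
(b) allowed
(c) forbidden (parity, ΔS fail)
(d) forbidden (ΔS fails)
(e) forbidden (ΔS, ΔL fail)
(f) allowed
(g) allowed
(h) forbidden (parity, ΔS, ΔJ fail)
Total allowed: 3 of 8.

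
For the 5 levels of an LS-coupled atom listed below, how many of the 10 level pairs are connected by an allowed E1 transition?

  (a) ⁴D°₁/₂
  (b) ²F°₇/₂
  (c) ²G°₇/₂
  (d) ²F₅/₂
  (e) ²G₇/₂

4

(a)–(b): forbidden (parity, ΔS, ΔJ).
(a)–(c): forbidden (parity, ΔS, ΔL, ΔJ).
(a)–(d): forbidden (ΔS, ΔJ).
(a)–(e): forbidden (ΔS, ΔL, ΔJ).
(b)–(c): forbidden (parity).
(b)–(d): allowed.
(b)–(e): allowed.
(c)–(d): allowed.
(c)–(e): allowed.
(d)–(e): forbidden (parity).
Allowed pairs: 4 of 10.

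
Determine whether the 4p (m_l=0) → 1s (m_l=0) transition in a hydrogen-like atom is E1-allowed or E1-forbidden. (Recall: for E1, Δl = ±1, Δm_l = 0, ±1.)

l: 1 → 0 (Δl = -1). Δl = ±1 satisfied.
m_l: 0 → 0 (Δm_l = +0). |Δm_l| ≤ 1 satisfied.
All E1 selection rules are satisfied.

allowed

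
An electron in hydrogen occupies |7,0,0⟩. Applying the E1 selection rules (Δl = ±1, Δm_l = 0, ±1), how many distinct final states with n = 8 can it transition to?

E1 requires Δl = ±1, so l_f ∈ {-1, 1}; with 0 ≤ l_f ≤ n_f−1 = 7, the allowed l_f values are {1}.
For l_f = 1: m_f ∈ {m_i−1, m_i, m_i+1} ∩ [−1, 1] = {-1, 0, 1} → 3 states.
Total: 3.

3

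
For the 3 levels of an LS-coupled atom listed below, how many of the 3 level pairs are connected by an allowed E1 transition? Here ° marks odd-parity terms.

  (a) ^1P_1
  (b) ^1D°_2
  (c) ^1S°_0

2

(a)–(b): allowed.
(a)–(c): allowed.
(b)–(c): forbidden (parity, ΔL, ΔJ).
Allowed pairs: 2 of 3.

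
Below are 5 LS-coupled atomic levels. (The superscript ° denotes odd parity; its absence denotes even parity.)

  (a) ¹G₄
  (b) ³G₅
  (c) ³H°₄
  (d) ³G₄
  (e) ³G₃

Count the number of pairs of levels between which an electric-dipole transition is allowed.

3

(a)–(b): forbidden (parity, ΔS).
(a)–(c): forbidden (ΔS).
(a)–(d): forbidden (parity, ΔS).
(a)–(e): forbidden (parity, ΔS).
(b)–(c): allowed.
(b)–(d): forbidden (parity).
(b)–(e): forbidden (parity, ΔJ).
(c)–(d): allowed.
(c)–(e): allowed.
(d)–(e): forbidden (parity).
Allowed pairs: 3 of 10.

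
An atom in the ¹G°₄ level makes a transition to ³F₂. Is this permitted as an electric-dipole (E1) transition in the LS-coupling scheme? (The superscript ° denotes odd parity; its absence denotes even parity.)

forbidden

Initial level: S=0, L=4, J=4, parity odd. Final level: S=1, L=3, J=2, parity even.
Parity must change: odd → even — satisfied.
ΔS = 0: S: 0 → 1 — violated.
ΔL = 0, ±1 (not L=0↔0): L: 4 → 3, ΔL = -1 — satisfied.
ΔJ = 0, ±1 (not J=0↔0): J: 4 → 2, ΔJ = -2 — violated.
Rule(s) violated: ΔS, ΔJ.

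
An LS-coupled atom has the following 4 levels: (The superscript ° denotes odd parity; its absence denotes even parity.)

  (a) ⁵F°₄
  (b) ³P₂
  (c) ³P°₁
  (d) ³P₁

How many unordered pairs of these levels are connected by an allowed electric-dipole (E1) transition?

(a)–(b): forbidden (ΔS, ΔL, ΔJ).
(a)–(c): forbidden (parity, ΔS, ΔL, ΔJ).
(a)–(d): forbidden (ΔS, ΔL, ΔJ).
(b)–(c): allowed.
(b)–(d): forbidden (parity).
(c)–(d): allowed.
Allowed pairs: 2 of 6.

2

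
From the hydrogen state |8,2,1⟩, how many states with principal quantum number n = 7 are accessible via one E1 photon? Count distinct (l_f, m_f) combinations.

E1 requires Δl = ±1, so l_f ∈ {1, 3}; with 0 ≤ l_f ≤ n_f−1 = 6, the allowed l_f values are {1, 3}.
For l_f = 1: m_f ∈ {m_i−1, m_i, m_i+1} ∩ [−1, 1] = {0, 1} → 2 states.
For l_f = 3: m_f ∈ {m_i−1, m_i, m_i+1} ∩ [−3, 3] = {0, 1, 2} → 3 states.
Total: 5.

5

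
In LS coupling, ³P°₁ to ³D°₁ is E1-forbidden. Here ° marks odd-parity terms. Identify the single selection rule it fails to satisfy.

Parity must change: odd → odd — fails.
ΔS = 0: S: 1 → 1 — ok.
ΔL = 0, ±1 (not L=0↔0): L: 1 → 2, ΔL = +1 — ok.
ΔJ = 0, ±1 (not J=0↔0): J: 1 → 1, ΔJ = +0 — ok.

parity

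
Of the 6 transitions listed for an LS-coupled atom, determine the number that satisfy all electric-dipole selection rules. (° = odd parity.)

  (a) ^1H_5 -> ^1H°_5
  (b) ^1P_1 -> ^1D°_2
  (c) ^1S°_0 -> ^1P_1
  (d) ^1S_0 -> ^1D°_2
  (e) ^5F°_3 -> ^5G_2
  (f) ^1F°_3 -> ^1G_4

5

(a) allowed
(b) allowed
(c) allowed
(d) forbidden (ΔL, ΔJ fail)
(e) allowed
(f) allowed
Total allowed: 5 of 6.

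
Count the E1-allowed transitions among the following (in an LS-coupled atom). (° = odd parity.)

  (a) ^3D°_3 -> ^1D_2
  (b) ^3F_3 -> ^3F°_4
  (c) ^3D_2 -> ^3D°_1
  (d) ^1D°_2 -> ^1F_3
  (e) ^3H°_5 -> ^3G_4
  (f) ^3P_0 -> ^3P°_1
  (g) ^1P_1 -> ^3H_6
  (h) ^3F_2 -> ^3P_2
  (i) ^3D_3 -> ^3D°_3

6

(a) forbidden (ΔS fails)
(b) allowed
(c) allowed
(d) allowed
(e) allowed
(f) allowed
(g) forbidden (parity, ΔS, ΔL, ΔJ fail)
(h) forbidden (parity, ΔL fail)
(i) allowed
Total allowed: 6 of 9.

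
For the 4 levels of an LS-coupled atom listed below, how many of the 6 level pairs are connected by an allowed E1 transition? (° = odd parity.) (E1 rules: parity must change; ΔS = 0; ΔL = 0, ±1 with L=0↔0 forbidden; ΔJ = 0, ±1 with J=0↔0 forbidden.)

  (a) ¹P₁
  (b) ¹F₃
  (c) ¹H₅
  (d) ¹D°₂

(a)–(b): forbidden (parity, ΔL, ΔJ).
(a)–(c): forbidden (parity, ΔL, ΔJ).
(a)–(d): allowed.
(b)–(c): forbidden (parity, ΔL, ΔJ).
(b)–(d): allowed.
(c)–(d): forbidden (ΔL, ΔJ).
Allowed pairs: 2 of 6.

2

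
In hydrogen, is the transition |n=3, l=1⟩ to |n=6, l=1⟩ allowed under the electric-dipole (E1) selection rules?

forbidden

Δl = 1 − 1 = +0; the E1 rule Δl = ±1 is fails.
The transition is electric-dipole forbidden.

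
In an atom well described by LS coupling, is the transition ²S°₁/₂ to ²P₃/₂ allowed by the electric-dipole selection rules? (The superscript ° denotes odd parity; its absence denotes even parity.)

Reading off the term symbols: S 1/2→1/2, L 0→1, J 1/2→3/2, parity odd→even.
Parity must change: odd → even — satisfied.
ΔS = 0: S: 1/2 → 1/2 — satisfied.
ΔL = 0, ±1 (not L=0↔0): L: 0 → 1, ΔL = +1 — satisfied.
ΔJ = 0, ±1 (not J=0↔0): J: 1/2 → 3/2, ΔJ = +1 — satisfied.
All four E1 rules are satisfied.

allowed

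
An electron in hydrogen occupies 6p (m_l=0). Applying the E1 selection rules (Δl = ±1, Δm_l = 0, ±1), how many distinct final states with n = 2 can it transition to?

1

E1 requires Δl = ±1, so l_f ∈ {0, 2}; with 0 ≤ l_f ≤ n_f−1 = 1, the allowed l_f values are {0}.
For l_f = 0: m_f ∈ {m_i−1, m_i, m_i+1} ∩ [−0, 0] = {0} → 1 state.
Total: 1.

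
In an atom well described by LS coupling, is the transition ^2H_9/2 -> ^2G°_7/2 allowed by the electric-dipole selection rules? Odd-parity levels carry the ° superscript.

Reading off the term symbols: S 1/2→1/2, L 5→4, J 9/2→7/2, parity even→odd.
Parity must change: even → odd — ok.
ΔS = 0: S: 1/2 → 1/2 — ok.
ΔL = 0, ±1 (not L=0↔0): L: 5 → 4, ΔL = -1 — ok.
ΔJ = 0, ±1 (not J=0↔0): J: 9/2 → 7/2, ΔJ = -1 — ok.
All four E1 rules are satisfied.

allowed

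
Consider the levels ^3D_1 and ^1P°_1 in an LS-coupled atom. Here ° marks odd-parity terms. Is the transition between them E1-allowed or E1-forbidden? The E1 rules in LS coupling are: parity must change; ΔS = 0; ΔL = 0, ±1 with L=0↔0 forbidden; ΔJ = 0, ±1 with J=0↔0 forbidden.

Initial level: S=1, L=2, J=1, parity even. Final level: S=0, L=1, J=1, parity odd.
Parity must change: even → odd — satisfied.
ΔS = 0: S: 1 → 0 — violated.
ΔL = 0, ±1 (not L=0↔0): L: 2 → 1, ΔL = -1 — satisfied.
ΔJ = 0, ±1 (not J=0↔0): J: 1 → 1, ΔJ = +0 — satisfied.
Rule(s) violated: ΔS.

forbidden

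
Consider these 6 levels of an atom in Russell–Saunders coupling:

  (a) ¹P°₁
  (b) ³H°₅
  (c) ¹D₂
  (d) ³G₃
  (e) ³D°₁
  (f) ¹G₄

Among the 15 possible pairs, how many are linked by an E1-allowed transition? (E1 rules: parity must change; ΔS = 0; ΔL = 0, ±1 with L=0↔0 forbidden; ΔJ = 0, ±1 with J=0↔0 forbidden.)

1

(a)–(b): forbidden (parity, ΔS, ΔL, ΔJ).
(a)–(c): allowed.
(a)–(d): forbidden (ΔS, ΔL, ΔJ).
(a)–(e): forbidden (parity, ΔS).
(a)–(f): forbidden (ΔL, ΔJ).
(b)–(c): forbidden (ΔS, ΔL, ΔJ).
(b)–(d): forbidden (ΔJ).
(b)–(e): forbidden (parity, ΔL, ΔJ).
(b)–(f): forbidden (ΔS).
(c)–(d): forbidden (parity, ΔS, ΔL).
(c)–(e): forbidden (ΔS).
(c)–(f): forbidden (parity, ΔL, ΔJ).
(d)–(e): forbidden (ΔL, ΔJ).
(d)–(f): forbidden (parity, ΔS).
(e)–(f): forbidden (ΔS, ΔL, ΔJ).
Allowed pairs: 1 of 15.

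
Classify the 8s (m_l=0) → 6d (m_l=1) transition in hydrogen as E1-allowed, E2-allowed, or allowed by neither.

Δl = 2 − 0 = +2; l_i + l_f = 2.
Δm_l = +1.
E1 (Δl = ±1, |Δm_l| ≤ 1): not satisfied.
E2 (Δl = 0,±2, l_i+l_f ≥ 2, |Δm_l| ≤ 2): satisfied.

E2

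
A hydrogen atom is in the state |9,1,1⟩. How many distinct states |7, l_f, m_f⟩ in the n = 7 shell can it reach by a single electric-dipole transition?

E1 requires Δl = ±1, so l_f ∈ {0, 2}; with 0 ≤ l_f ≤ n_f−1 = 6, the allowed l_f values are {0, 2}.
For l_f = 0: m_f ∈ {m_i−1, m_i, m_i+1} ∩ [−0, 0] = {0} → 1 state.
For l_f = 2: m_f ∈ {m_i−1, m_i, m_i+1} ∩ [−2, 2] = {0, 1, 2} → 3 states.
Total: 4.

4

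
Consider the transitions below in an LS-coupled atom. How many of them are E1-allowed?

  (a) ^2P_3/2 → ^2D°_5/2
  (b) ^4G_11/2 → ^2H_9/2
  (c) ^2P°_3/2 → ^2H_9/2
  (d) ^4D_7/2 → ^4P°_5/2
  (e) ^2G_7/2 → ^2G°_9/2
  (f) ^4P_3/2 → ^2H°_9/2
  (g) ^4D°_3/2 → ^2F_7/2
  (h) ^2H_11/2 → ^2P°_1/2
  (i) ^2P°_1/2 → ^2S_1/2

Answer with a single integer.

4

(a) allowed
(b) forbidden (parity, ΔS fail)
(c) forbidden (ΔL, ΔJ fail)
(d) allowed
(e) allowed
(f) forbidden (ΔS, ΔL, ΔJ fail)
(g) forbidden (ΔS, ΔJ fail)
(h) forbidden (ΔL, ΔJ fail)
(i) allowed
Total allowed: 4 of 9.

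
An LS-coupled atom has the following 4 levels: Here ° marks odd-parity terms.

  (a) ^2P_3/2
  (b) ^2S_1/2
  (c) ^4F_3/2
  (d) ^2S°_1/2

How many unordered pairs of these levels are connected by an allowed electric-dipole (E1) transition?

1

(a)–(b): forbidden (parity).
(a)–(c): forbidden (parity, ΔS, ΔL).
(a)–(d): allowed.
(b)–(c): forbidden (parity, ΔS, ΔL).
(b)–(d): forbidden (ΔL).
(c)–(d): forbidden (ΔS, ΔL).
Allowed pairs: 1 of 6.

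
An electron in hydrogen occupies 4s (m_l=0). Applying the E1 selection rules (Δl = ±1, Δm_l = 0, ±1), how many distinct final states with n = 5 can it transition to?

3

E1 requires Δl = ±1, so l_f ∈ {-1, 1}; with 0 ≤ l_f ≤ n_f−1 = 4, the allowed l_f values are {1}.
For l_f = 1: m_f ∈ {m_i−1, m_i, m_i+1} ∩ [−1, 1] = {-1, 0, 1} → 3 states.
Total: 3.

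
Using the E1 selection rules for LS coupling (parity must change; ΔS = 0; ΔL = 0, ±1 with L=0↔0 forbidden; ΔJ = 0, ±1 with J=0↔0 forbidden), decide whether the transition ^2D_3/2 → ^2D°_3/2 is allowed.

Initial level: S=1/2, L=2, J=3/2, parity even. Final level: S=1/2, L=2, J=3/2, parity odd.
Parity must change: even → odd — satisfied.
ΔS = 0: S: 1/2 → 1/2 — satisfied.
ΔL = 0, ±1 (not L=0↔0): L: 2 → 2, ΔL = +0 — satisfied.
ΔJ = 0, ±1 (not J=0↔0): J: 3/2 → 3/2, ΔJ = +0 — satisfied.
All four E1 rules are satisfied.

allowed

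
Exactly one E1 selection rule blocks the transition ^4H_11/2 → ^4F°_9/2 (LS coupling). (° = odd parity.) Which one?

Reading off the term symbols: S 3/2→3/2, L 5→3, J 11/2→9/2, parity even→odd.
Parity must change: even → odd — ok.
ΔS = 0: S: 3/2 → 3/2 — ok.
ΔJ = 0, ±1 (not J=0↔0): J: 11/2 → 9/2, ΔJ = -1 — ok.
ΔL = 0, ±1 (not L=0↔0): L: 5 → 3, ΔL = -2 — fails.

the ΔL = 0, ±1 rule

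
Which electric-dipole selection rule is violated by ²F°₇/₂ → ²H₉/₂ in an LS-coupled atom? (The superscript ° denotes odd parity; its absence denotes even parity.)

the ΔL = 0, ±1 rule

Initial level: S=1/2, L=3, J=7/2, parity odd. Final level: S=1/2, L=5, J=9/2, parity even.
Parity must change: odd → even — ok.
ΔJ = 0, ±1 (not J=0↔0): J: 7/2 → 9/2, ΔJ = +1 — ok.
ΔL = 0, ±1 (not L=0↔0): L: 3 → 5, ΔL = +2 — fails.
ΔS = 0: S: 1/2 → 1/2 — ok.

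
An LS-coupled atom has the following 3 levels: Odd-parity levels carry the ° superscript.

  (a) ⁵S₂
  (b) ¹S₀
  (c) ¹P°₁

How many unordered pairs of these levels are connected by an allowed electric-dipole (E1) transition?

1

(a)–(b): forbidden (parity, ΔS, ΔL, ΔJ).
(a)–(c): forbidden (ΔS).
(b)–(c): allowed.
Allowed pairs: 1 of 3.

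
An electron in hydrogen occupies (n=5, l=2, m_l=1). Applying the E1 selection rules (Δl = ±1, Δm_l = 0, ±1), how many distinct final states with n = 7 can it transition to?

5

E1 requires Δl = ±1, so l_f ∈ {1, 3}; with 0 ≤ l_f ≤ n_f−1 = 6, the allowed l_f values are {1, 3}.
For l_f = 1: m_f ∈ {m_i−1, m_i, m_i+1} ∩ [−1, 1] = {0, 1} → 2 states.
For l_f = 3: m_f ∈ {m_i−1, m_i, m_i+1} ∩ [−3, 3] = {0, 1, 2} → 3 states.
Total: 5.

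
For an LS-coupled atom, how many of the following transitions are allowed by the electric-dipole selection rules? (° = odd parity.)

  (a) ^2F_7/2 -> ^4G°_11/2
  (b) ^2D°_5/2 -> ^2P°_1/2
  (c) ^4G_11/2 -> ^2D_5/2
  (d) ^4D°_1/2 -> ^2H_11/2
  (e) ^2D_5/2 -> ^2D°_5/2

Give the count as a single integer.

1

(a) forbidden (ΔS, ΔJ fail)
(b) forbidden (parity, ΔJ fail)
(c) forbidden (parity, ΔS, ΔL, ΔJ fail)
(d) forbidden (ΔS, ΔL, ΔJ fail)
(e) allowed
Total allowed: 1 of 5.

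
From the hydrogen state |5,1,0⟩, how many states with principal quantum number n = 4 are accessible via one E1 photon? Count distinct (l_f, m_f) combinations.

4

E1 requires Δl = ±1, so l_f ∈ {0, 2}; with 0 ≤ l_f ≤ n_f−1 = 3, the allowed l_f values are {0, 2}.
For l_f = 0: m_f ∈ {m_i−1, m_i, m_i+1} ∩ [−0, 0] = {0} → 1 state.
For l_f = 2: m_f ∈ {m_i−1, m_i, m_i+1} ∩ [−2, 2] = {-1, 0, 1} → 3 states.
Total: 4.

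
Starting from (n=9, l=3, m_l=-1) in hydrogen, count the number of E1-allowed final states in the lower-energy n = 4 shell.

E1 requires Δl = ±1, so l_f ∈ {2, 4}; with 0 ≤ l_f ≤ n_f−1 = 3, the allowed l_f values are {2}.
For l_f = 2: m_f ∈ {m_i−1, m_i, m_i+1} ∩ [−2, 2] = {-2, -1, 0} → 3 states.
Total: 3.

3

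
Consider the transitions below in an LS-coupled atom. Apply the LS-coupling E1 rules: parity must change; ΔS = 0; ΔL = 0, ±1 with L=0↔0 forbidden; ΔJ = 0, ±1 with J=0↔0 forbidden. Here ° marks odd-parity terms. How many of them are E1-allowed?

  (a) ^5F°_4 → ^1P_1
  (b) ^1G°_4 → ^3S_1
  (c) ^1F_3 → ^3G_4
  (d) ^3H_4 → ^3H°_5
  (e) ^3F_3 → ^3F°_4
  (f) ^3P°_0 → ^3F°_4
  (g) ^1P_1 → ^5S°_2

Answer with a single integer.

(a) forbidden (ΔS, ΔL, ΔJ fail)
(b) forbidden (ΔS, ΔL, ΔJ fail)
(c) forbidden (parity, ΔS fail)
(d) allowed
(e) allowed
(f) forbidden (parity, ΔL, ΔJ fail)
(g) forbidden (ΔS fails)
Total allowed: 2 of 7.

2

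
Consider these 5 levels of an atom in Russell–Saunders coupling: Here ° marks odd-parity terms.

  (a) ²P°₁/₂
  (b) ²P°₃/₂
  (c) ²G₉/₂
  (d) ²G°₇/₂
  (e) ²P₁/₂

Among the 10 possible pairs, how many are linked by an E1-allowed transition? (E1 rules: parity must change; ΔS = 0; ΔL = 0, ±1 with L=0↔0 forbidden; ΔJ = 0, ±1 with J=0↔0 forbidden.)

3

(a)–(b): forbidden (parity).
(a)–(c): forbidden (ΔL, ΔJ).
(a)–(d): forbidden (parity, ΔL, ΔJ).
(a)–(e): allowed.
(b)–(c): forbidden (ΔL, ΔJ).
(b)–(d): forbidden (parity, ΔL, ΔJ).
(b)–(e): allowed.
(c)–(d): allowed.
(c)–(e): forbidden (parity, ΔL, ΔJ).
(d)–(e): forbidden (ΔL, ΔJ).
Allowed pairs: 3 of 10.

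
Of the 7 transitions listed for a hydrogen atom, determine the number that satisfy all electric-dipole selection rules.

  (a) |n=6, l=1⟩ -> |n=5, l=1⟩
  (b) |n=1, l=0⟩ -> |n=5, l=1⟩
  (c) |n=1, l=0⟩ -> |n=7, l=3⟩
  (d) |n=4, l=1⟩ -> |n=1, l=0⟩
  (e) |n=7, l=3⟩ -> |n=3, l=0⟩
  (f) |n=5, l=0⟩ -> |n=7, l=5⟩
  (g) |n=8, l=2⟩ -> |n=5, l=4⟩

2

(a) forbidden — Δl = +0 (E1 requires Δl = ±1)
(b) allowed
(c) forbidden — Δl = +3 (E1 requires Δl = ±1)
(d) allowed
(e) forbidden — Δl = -3 (E1 requires Δl = ±1)
(f) forbidden — Δl = +5 (E1 requires Δl = ±1)
(g) forbidden — Δl = +2 (E1 requires Δl = ±1)
Total allowed: 2 of 7.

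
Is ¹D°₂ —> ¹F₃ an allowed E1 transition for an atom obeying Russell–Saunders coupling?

allowed

Reading off the term symbols: S 0→0, L 2→3, J 2→3, parity odd→even.
Parity must change: odd → even — ✓.
ΔS = 0: S: 0 → 0 — ✓.
ΔL = 0, ±1 (not L=0↔0): L: 2 → 3, ΔL = +1 — ✓.
ΔJ = 0, ±1 (not J=0↔0): J: 2 → 3, ΔJ = +1 — ✓.
All four E1 rules are satisfied.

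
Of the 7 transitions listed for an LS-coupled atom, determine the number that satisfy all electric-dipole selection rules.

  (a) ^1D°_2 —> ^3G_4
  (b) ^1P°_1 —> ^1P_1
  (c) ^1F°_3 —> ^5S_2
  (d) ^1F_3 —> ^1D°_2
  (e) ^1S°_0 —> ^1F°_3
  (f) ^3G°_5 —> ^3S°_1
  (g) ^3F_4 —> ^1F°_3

2

(a) forbidden (ΔS, ΔL, ΔJ fail)
(b) allowed
(c) forbidden (ΔS, ΔL fail)
(d) allowed
(e) forbidden (parity, ΔL, ΔJ fail)
(f) forbidden (parity, ΔL, ΔJ fail)
(g) forbidden (ΔS fails)
Total allowed: 2 of 7.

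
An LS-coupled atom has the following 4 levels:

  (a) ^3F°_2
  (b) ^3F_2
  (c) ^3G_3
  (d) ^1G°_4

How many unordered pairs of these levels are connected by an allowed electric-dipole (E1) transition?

(a)–(b): allowed.
(a)–(c): allowed.
(a)–(d): forbidden (parity, ΔS, ΔJ).
(b)–(c): forbidden (parity).
(b)–(d): forbidden (ΔS, ΔJ).
(c)–(d): forbidden (ΔS).
Allowed pairs: 2 of 6.

2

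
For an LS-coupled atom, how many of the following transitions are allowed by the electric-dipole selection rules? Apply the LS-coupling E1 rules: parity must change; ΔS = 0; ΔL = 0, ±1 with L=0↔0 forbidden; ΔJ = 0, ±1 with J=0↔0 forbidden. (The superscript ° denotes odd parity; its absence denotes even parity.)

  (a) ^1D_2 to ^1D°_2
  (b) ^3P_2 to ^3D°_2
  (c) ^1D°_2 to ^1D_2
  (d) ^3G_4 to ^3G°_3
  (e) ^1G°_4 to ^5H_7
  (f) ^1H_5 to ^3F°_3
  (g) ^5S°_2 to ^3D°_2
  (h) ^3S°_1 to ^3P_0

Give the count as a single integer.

5

(a) allowed
(b) allowed
(c) allowed
(d) allowed
(e) forbidden (ΔS, ΔJ fail)
(f) forbidden (ΔS, ΔL, ΔJ fail)
(g) forbidden (parity, ΔS, ΔL fail)
(h) allowed
Total allowed: 5 of 8.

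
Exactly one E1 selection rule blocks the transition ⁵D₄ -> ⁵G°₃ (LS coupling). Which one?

Initial level: S=2, L=2, J=4, parity even. Final level: S=2, L=4, J=3, parity odd.
Parity must change: even → odd — satisfied.
ΔS = 0: S: 2 → 2 — satisfied.
ΔL = 0, ±1 (not L=0↔0): L: 2 → 4, ΔL = +2 — violated.
ΔJ = 0, ±1 (not J=0↔0): J: 4 → 3, ΔJ = -1 — satisfied.

the ΔL = 0, ±1 rule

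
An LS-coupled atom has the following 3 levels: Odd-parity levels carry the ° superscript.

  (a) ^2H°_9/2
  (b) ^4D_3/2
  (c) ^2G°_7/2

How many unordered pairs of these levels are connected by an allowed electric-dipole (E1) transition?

0

(a)–(b): forbidden (ΔS, ΔL, ΔJ).
(a)–(c): forbidden (parity).
(b)–(c): forbidden (ΔS, ΔL, ΔJ).
Allowed pairs: 0 of 3.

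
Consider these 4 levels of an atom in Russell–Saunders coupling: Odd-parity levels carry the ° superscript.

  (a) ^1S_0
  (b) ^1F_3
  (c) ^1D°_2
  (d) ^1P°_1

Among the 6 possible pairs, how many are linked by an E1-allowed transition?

(a)–(b): forbidden (parity, ΔL, ΔJ).
(a)–(c): forbidden (ΔL, ΔJ).
(a)–(d): allowed.
(b)–(c): allowed.
(b)–(d): forbidden (ΔL, ΔJ).
(c)–(d): forbidden (parity).
Allowed pairs: 2 of 6.

2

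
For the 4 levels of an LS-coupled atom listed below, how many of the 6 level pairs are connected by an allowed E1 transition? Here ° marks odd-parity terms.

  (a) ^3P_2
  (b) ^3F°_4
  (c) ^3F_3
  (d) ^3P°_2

(a)–(b): forbidden (ΔL, ΔJ).
(a)–(c): forbidden (parity, ΔL).
(a)–(d): allowed.
(b)–(c): allowed.
(b)–(d): forbidden (parity, ΔL, ΔJ).
(c)–(d): forbidden (ΔL).
Allowed pairs: 2 of 6.

2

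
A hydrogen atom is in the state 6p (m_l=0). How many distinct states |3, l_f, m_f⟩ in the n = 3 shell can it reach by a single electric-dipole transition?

E1 requires Δl = ±1, so l_f ∈ {0, 2}; with 0 ≤ l_f ≤ n_f−1 = 2, the allowed l_f values are {0, 2}.
For l_f = 0: m_f ∈ {m_i−1, m_i, m_i+1} ∩ [−0, 0] = {0} → 1 state.
For l_f = 2: m_f ∈ {m_i−1, m_i, m_i+1} ∩ [−2, 2] = {-1, 0, 1} → 3 states.
Total: 4.

4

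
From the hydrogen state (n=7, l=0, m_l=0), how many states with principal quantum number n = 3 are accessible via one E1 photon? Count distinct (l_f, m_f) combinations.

3

E1 requires Δl = ±1, so l_f ∈ {-1, 1}; with 0 ≤ l_f ≤ n_f−1 = 2, the allowed l_f values are {1}.
For l_f = 1: m_f ∈ {m_i−1, m_i, m_i+1} ∩ [−1, 1] = {-1, 0, 1} → 3 states.
Total: 3.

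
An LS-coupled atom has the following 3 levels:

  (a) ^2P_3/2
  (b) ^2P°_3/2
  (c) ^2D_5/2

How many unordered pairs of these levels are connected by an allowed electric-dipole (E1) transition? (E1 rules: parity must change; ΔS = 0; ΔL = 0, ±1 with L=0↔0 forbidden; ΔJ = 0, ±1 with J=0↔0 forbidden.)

2

(a)–(b): allowed.
(a)–(c): forbidden (parity).
(b)–(c): allowed.
Allowed pairs: 2 of 3.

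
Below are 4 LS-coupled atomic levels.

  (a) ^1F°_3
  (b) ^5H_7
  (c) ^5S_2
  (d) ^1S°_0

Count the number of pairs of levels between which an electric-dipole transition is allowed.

(a)–(b): forbidden (ΔS, ΔL, ΔJ).
(a)–(c): forbidden (ΔS, ΔL).
(a)–(d): forbidden (parity, ΔL, ΔJ).
(b)–(c): forbidden (parity, ΔL, ΔJ).
(b)–(d): forbidden (ΔS, ΔL, ΔJ).
(c)–(d): forbidden (ΔS, ΔL, ΔJ).
Allowed pairs: 0 of 6.

0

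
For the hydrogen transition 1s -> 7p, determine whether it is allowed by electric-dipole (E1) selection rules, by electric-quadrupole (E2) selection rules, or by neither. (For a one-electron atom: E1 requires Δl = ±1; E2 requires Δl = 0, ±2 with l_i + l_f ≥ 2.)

E1

Δl = 1 − 0 = +1; l_i + l_f = 1.
E1 (Δl = ±1): satisfied.
E2 (Δl = 0,±2, l_i+l_f ≥ 2): not satisfied.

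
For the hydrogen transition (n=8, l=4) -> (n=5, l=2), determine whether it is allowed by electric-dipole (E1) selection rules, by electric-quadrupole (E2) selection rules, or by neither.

Δl = 2 − 4 = -2; l_i + l_f = 6.
E1 (Δl = ±1): not satisfied.
E2 (Δl = 0,±2, l_i+l_f ≥ 2): satisfied.

E2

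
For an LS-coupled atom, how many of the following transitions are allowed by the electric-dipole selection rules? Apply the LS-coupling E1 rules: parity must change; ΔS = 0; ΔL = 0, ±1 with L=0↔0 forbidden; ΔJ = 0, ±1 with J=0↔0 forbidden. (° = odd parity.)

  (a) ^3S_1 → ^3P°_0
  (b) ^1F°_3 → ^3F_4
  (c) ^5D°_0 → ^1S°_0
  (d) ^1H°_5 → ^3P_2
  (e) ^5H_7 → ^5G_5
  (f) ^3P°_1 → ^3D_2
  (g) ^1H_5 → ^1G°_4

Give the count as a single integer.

(a) allowed
(b) forbidden (ΔS fails)
(c) forbidden (parity, ΔS, ΔL, ΔJ fail)
(d) forbidden (ΔS, ΔL, ΔJ fail)
(e) forbidden (parity, ΔJ fail)
(f) allowed
(g) allowed
Total allowed: 3 of 7.

3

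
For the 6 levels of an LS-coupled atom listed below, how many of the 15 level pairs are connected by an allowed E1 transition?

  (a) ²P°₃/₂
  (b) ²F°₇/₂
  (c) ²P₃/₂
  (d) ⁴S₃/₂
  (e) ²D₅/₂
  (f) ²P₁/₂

4

(a)–(b): forbidden (parity, ΔL, ΔJ).
(a)–(c): allowed.
(a)–(d): forbidden (ΔS).
(a)–(e): allowed.
(a)–(f): allowed.
(b)–(c): forbidden (ΔL, ΔJ).
(b)–(d): forbidden (ΔS, ΔL, ΔJ).
(b)–(e): allowed.
(b)–(f): forbidden (ΔL, ΔJ).
(c)–(d): forbidden (parity, ΔS).
(c)–(e): forbidden (parity).
(c)–(f): forbidden (parity).
(d)–(e): forbidden (parity, ΔS, ΔL).
(d)–(f): forbidden (parity, ΔS).
(e)–(f): forbidden (parity, ΔJ).
Allowed pairs: 4 of 15.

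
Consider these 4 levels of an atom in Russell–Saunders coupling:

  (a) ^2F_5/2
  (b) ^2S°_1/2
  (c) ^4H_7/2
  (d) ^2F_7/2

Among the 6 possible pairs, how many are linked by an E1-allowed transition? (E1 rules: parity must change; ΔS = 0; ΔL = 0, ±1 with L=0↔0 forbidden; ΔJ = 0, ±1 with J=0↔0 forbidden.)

0

(a)–(b): forbidden (ΔL, ΔJ).
(a)–(c): forbidden (parity, ΔS, ΔL).
(a)–(d): forbidden (parity).
(b)–(c): forbidden (ΔS, ΔL, ΔJ).
(b)–(d): forbidden (ΔL, ΔJ).
(c)–(d): forbidden (parity, ΔS, ΔL).
Allowed pairs: 0 of 6.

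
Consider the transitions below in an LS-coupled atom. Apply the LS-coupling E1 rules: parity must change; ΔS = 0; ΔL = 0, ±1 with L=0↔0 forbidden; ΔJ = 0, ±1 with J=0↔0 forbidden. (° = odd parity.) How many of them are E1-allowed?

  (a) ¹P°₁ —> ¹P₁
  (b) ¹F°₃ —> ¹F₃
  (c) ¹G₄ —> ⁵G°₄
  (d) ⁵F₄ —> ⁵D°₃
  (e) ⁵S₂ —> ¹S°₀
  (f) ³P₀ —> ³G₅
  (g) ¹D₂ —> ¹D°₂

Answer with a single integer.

(a) allowed
(b) allowed
(c) forbidden (ΔS fails)
(d) allowed
(e) forbidden (ΔS, ΔL, ΔJ fail)
(f) forbidden (parity, ΔL, ΔJ fail)
(g) allowed
Total allowed: 4 of 7.

4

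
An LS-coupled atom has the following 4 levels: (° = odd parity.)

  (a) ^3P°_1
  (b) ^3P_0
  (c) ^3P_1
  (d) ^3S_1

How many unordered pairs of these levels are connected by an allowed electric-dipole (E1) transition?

3

(a)–(b): allowed.
(a)–(c): allowed.
(a)–(d): allowed.
(b)–(c): forbidden (parity).
(b)–(d): forbidden (parity).
(c)–(d): forbidden (parity).
Allowed pairs: 3 of 6.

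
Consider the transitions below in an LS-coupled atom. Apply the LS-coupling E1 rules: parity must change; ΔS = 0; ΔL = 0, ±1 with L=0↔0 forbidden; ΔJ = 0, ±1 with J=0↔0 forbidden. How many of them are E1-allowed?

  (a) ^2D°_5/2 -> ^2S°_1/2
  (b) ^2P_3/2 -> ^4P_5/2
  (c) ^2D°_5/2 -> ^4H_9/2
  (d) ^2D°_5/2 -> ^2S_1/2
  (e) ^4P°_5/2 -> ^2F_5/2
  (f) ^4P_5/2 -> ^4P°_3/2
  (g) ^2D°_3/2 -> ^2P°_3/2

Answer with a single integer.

(a) forbidden (parity, ΔL, ΔJ fail)
(b) forbidden (parity, ΔS fail)
(c) forbidden (ΔS, ΔL, ΔJ fail)
(d) forbidden (ΔL, ΔJ fail)
(e) forbidden (ΔS, ΔL fail)
(f) allowed
(g) forbidden (parity fails)
Total allowed: 1 of 7.

1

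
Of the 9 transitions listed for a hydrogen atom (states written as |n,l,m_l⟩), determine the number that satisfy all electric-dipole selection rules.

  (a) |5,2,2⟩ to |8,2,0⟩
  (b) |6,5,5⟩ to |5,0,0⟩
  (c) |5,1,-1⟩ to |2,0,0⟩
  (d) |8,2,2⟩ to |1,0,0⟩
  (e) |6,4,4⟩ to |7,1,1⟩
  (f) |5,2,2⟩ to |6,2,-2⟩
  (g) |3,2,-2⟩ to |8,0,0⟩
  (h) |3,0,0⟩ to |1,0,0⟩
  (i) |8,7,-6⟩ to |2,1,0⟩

(a) forbidden — Δl = +0 (E1 requires Δl = ±1); Δm_l = -2 (E1 requires Δm_l = 0, ±1)
(b) forbidden — Δl = -5 (E1 requires Δl = ±1); Δm_l = -5 (E1 requires Δm_l = 0, ±1)
(c) allowed
(d) forbidden — Δl = -2 (E1 requires Δl = ±1); Δm_l = -2 (E1 requires Δm_l = 0, ±1)
(e) forbidden — Δl = -3 (E1 requires Δl = ±1); Δm_l = -3 (E1 requires Δm_l = 0, ±1)
(f) forbidden — Δl = +0 (E1 requires Δl = ±1); Δm_l = -4 (E1 requires Δm_l = 0, ±1)
(g) forbidden — Δl = -2 (E1 requires Δl = ±1); Δm_l = +2 (E1 requires Δm_l = 0, ±1)
(h) forbidden — Δl = +0 (E1 requires Δl = ±1)
(i) forbidden — Δl = -6 (E1 requires Δl = ±1); Δm_l = +6 (E1 requires Δm_l = 0, ±1)
Total allowed: 1 of 9.

1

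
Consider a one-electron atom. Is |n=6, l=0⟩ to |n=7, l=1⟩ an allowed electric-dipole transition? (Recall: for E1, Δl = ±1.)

allowed

Initial l = 0, final l = 1, so Δl = +1. E1 requires Δl = ±1: ✓.
All E1 selection rules are satisfied.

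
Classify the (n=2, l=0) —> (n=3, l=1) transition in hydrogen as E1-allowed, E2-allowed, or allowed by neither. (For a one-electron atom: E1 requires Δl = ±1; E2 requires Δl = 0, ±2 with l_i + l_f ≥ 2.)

E1

Δl = 1 − 0 = +1; l_i + l_f = 1.
E1 (Δl = ±1): satisfied.
E2 (Δl = 0,±2, l_i+l_f ≥ 2): not satisfied.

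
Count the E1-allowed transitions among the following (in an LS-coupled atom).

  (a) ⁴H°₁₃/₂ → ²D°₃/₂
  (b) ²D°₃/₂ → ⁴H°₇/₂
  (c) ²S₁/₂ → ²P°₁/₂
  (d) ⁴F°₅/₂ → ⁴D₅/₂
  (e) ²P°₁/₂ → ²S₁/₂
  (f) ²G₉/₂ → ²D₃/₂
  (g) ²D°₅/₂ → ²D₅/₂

(a) forbidden (parity, ΔS, ΔL, ΔJ fail)
(b) forbidden (parity, ΔS, ΔL, ΔJ fail)
(c) allowed
(d) allowed
(e) allowed
(f) forbidden (parity, ΔL, ΔJ fail)
(g) allowed
Total allowed: 4 of 7.

4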